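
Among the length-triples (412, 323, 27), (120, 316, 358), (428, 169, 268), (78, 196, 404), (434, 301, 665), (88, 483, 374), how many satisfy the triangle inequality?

3

(27,323,412): 27+323 ≤ 412 → not valid
(120,316,358): 120+316 > 358 → valid
(169,268,428): 169+268 > 428 → valid
(78,196,404): 78+196 ≤ 404 → not valid
(301,434,665): 301+434 > 665 → valid
(88,374,483): 88+374 ≤ 483 → not valid
3 of the 6 triples form a triangle.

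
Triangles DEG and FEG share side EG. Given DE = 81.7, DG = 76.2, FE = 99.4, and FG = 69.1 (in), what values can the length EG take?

From triangle DEG: |81.7 − 76.2| < EG < 81.7 + 76.2, i.e. 5.5 < EG < 157.9.
From triangle FEG: 30.3 < EG < 168.5.
Both must hold, so EG lies in the intersection.

30.3 < EG < 157.9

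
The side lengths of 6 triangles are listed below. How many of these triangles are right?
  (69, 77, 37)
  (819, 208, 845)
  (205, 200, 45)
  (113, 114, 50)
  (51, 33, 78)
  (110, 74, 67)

2

(69,77,37): 37²+69² = 6130 > 5929 = 77² → acute
(819,208,845): 208²+819² = 714025 = 845² → right
(205,200,45): 45²+200² = 42025 = 205² → right
(113,114,50): 50²+113² = 15269 > 12996 = 114² → acute
(51,33,78): 33²+51² = 3690 < 6084 = 78² → obtuse
(110,74,67): 67²+74² = 9965 < 12100 = 110² → obtuse
2 of the 6 are right.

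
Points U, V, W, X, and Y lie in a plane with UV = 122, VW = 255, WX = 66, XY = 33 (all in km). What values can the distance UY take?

34 ≤ UY ≤ 476 km

The maximum is all hops collinear in one direction: 122 + 255 + 66 + 33 = 476.
The longest hop is 255; the others sum to 221. Folding the others back against it leaves at least 255 − 221 = 34.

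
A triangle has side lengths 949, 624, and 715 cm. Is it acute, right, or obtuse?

right

Compare the square of the longest side to the sum of squares of the other two: 624² + 715² = 900601 = 949².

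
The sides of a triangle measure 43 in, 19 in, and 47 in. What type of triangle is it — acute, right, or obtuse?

acute

Compare the square of the longest side to the sum of squares of the other two: 19² + 43² = 2210 > 2209 = 47².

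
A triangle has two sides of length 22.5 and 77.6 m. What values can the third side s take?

By the triangle inequality, s must be less than 22.5 + 77.6 = 100.1 and greater than |22.5 − 77.6| = 55.1.

55.1 < s < 100.1 (m)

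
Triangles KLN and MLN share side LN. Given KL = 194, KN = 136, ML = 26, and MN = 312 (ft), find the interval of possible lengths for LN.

286 < LN < 330

From triangle KLN: |194 − 136| < LN < 194 + 136, i.e. 58 < LN < 330.
From triangle MLN: 286 < LN < 338.
Both must hold, so LN lies in the intersection.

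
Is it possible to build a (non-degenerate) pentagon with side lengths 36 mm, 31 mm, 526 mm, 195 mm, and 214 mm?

For a pentagon, each side must be shorter than the sum of the others.
Here the longest side is 526, but the remaining 4 sides sum to only 476.

No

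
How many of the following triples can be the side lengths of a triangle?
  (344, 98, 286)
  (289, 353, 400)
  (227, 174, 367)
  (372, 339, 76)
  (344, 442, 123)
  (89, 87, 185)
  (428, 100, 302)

5

(98,286,344): 98+286 > 344 → valid
(289,353,400): 289+353 > 400 → valid
(174,227,367): 174+227 > 367 → valid
(76,339,372): 76+339 > 372 → valid
(123,344,442): 123+344 > 442 → valid
(87,89,185): 87+89 ≤ 185 → not valid
(100,302,428): 100+302 ≤ 428 → not valid
5 of the 7 triples form a triangle.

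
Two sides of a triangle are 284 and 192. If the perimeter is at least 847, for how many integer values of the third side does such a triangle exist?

Triangle inequality: 92 < x < 476. Perimeter ≥ 847 gives x ≥ 847 − 284 − 192 = 371.
So 371 ≤ x < 476; integers 371 through 475: 105 values.

105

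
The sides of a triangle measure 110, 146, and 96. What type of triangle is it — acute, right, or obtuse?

right

Compare the square of the longest side to the sum of squares of the other two: 96² + 110² = 21316 = 146².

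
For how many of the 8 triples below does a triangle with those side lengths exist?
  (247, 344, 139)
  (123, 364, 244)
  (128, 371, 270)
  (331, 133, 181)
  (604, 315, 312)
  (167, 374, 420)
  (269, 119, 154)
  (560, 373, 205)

(139,247,344): 139+247 > 344 → valid
(123,244,364): 123+244 > 364 → valid
(128,270,371): 128+270 > 371 → valid
(133,181,331): 133+181 ≤ 331 → not valid
(312,315,604): 312+315 > 604 → valid
(167,374,420): 167+374 > 420 → valid
(119,154,269): 119+154 > 269 → valid
(205,373,560): 205+373 > 560 → valid
7 of the 8 triples form a triangle.

7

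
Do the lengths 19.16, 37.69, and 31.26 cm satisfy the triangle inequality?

Yes

The longest side is 37.69, and the other two sum to 50.42.
Since 50.42 > 37.69, the triangle inequality holds.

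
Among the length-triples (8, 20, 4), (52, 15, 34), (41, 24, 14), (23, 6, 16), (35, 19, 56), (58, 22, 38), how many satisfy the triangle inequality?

1

(4,8,20): 4+8 ≤ 20 → not valid
(15,34,52): 15+34 ≤ 52 → not valid
(14,24,41): 14+24 ≤ 41 → not valid
(6,16,23): 6+16 ≤ 23 → not valid
(19,35,56): 19+35 ≤ 56 → not valid
(22,38,58): 22+38 > 58 → valid
1 of the 6 triples forms a triangle.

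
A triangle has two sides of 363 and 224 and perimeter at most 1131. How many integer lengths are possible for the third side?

405

Triangle inequality: 139 < x < 587. Perimeter ≤ 1131 gives x ≤ 1131 − 363 − 224 = 544.
So 139 < x ≤ 544; integers 140 through 544: 405 values.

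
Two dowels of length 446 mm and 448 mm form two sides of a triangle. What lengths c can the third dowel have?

By the triangle inequality, c must be less than 446 + 448 = 894 and greater than |446 − 448| = 2.

2 < c < 894 (mm)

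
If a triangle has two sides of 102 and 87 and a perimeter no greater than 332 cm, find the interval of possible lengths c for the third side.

15 < c ≤ 143 cm

Triangle inequality alone gives 15 < c < 189.
The perimeter condition gives c ≤ 332 − 102 − 87 = 143.
Intersecting the two: 15 < c ≤ 143.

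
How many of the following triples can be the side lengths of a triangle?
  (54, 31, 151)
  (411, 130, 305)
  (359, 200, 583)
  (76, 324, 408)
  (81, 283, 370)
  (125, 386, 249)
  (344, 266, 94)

2

(31,54,151): 31+54 ≤ 151 → not valid
(130,305,411): 130+305 > 411 → valid
(200,359,583): 200+359 ≤ 583 → not valid
(76,324,408): 76+324 ≤ 408 → not valid
(81,283,370): 81+283 ≤ 370 → not valid
(125,249,386): 125+249 ≤ 386 → not valid
(94,266,344): 94+266 > 344 → valid
2 of the 7 triples form a triangle.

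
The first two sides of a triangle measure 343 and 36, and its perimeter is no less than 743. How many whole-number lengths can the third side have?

Triangle inequality: 307 < x < 379. Perimeter ≥ 743 gives x ≥ 743 − 343 − 36 = 364.
So 364 ≤ x < 379; integers 364 through 378: 15 values.

15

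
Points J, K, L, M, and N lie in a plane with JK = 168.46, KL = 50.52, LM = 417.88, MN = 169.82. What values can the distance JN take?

The maximum is all hops collinear in one direction: 168.46 + 50.52 + 417.88 + 169.82 = 806.68.
The longest hop is 417.88; the others sum to 388.80. Folding the others back against it leaves at least 417.88 − 388.80 = 29.08.

29.08 ≤ JN ≤ 806.68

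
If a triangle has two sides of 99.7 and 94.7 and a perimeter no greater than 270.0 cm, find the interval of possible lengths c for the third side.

Triangle inequality alone gives 5.0 < c < 194.4.
The perimeter condition gives c ≤ 270.0 − 99.7 − 94.7 = 75.6.
Intersecting the two: 5.0 < c ≤ 75.6.

5.0 < c ≤ 75.6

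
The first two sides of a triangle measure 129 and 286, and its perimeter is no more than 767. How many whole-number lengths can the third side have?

Triangle inequality: 157 < x < 415. Perimeter ≤ 767 gives x ≤ 767 − 129 − 286 = 352.
So 157 < x ≤ 352; integers 158 through 352: 195 values.

195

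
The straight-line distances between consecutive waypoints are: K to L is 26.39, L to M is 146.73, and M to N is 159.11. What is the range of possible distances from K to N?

0 ≤ KN ≤ 332.23

The maximum is all hops collinear in one direction: 26.39 + 146.73 + 159.11 = 332.23.
The longest hop is 159.11; the others sum to 173.12. Since 159.11 ≤ 173.12, the path can fold back on itself completely, so the minimum distance is 0.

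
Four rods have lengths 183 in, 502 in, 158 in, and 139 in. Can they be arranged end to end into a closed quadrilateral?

For a quadrilateral, each side must be shorter than the sum of the others.
Here the longest side is 502, but the remaining 3 sides sum to only 480.

No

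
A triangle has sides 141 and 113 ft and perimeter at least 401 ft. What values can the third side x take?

Triangle inequality alone gives 28 < x < 254.
The perimeter condition gives x ≥ 401 − 141 − 113 = 147.
Intersecting the two: 147 ≤ x < 254.

147 ≤ x < 254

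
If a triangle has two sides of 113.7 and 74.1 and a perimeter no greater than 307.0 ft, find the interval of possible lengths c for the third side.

39.6 < c ≤ 119.2 ft

Triangle inequality alone gives 39.6 < c < 187.8.
The perimeter condition gives c ≤ 307.0 − 113.7 − 74.1 = 119.2.
Intersecting the two: 39.6 < c ≤ 119.2.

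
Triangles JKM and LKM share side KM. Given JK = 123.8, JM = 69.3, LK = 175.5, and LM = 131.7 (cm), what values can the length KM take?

From triangle JKM: |123.8 − 69.3| < KM < 123.8 + 69.3, i.e. 54.5 < KM < 193.1.
From triangle LKM: 43.8 < KM < 307.2.
Both must hold, so KM lies in the intersection.

54.5 < KM < 193.1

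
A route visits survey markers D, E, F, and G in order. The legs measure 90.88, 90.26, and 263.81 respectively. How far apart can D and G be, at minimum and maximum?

The maximum is all hops collinear in one direction: 90.88 + 90.26 + 263.81 = 444.95.
The longest hop is 263.81; the others sum to 181.14. Folding the others back against it leaves at least 263.81 − 181.14 = 82.67.

82.67 ≤ DG ≤ 444.95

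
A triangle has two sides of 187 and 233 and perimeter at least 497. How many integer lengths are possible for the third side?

343

Triangle inequality: 46 < x < 420. Perimeter ≥ 497 gives x ≥ 497 − 187 − 233 = 77.
So 77 ≤ x < 420; integers 77 through 419: 343 values.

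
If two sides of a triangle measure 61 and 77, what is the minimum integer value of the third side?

The third side must be strictly greater than |61 − 77| = 16.
The smallest integer above 16 is 17.

17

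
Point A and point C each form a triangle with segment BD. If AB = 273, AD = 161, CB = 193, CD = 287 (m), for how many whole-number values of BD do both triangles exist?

From triangle ABD: 112 < BD < 434.
From triangle CBD: 94 < BD < 480.
Intersection: 112 < BD < 434, so integers 113 through 433: 321 values.

321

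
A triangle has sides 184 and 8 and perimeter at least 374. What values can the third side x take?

182 ≤ x < 192

Triangle inequality alone gives 176 < x < 192.
The perimeter condition gives x ≥ 374 − 184 − 8 = 182.
Intersecting the two: 182 ≤ x < 192.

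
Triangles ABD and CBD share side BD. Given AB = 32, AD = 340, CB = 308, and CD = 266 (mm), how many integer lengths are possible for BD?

63

From triangle ABD: 308 < BD < 372.
From triangle CBD: 42 < BD < 574.
Intersection: 308 < BD < 372, so integers 309 through 371: 63 values.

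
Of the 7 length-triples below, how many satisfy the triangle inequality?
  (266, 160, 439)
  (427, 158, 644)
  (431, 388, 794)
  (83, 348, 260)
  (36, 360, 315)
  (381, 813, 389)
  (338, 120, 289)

2

(160,266,439): 160+266 ≤ 439 → not valid
(158,427,644): 158+427 ≤ 644 → not valid
(388,431,794): 388+431 > 794 → valid
(83,260,348): 83+260 ≤ 348 → not valid
(36,315,360): 36+315 ≤ 360 → not valid
(381,389,813): 381+389 ≤ 813 → not valid
(120,289,338): 120+289 > 338 → valid
2 of the 7 triples form a triangle.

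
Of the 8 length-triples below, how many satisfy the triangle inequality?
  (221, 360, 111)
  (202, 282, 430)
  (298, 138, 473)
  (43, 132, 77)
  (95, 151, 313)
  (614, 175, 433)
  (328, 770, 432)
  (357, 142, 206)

(111,221,360): 111+221 ≤ 360 → not valid
(202,282,430): 202+282 > 430 → valid
(138,298,473): 138+298 ≤ 473 → not valid
(43,77,132): 43+77 ≤ 132 → not valid
(95,151,313): 95+151 ≤ 313 → not valid
(175,433,614): 175+433 ≤ 614 → not valid
(328,432,770): 328+432 ≤ 770 → not valid
(142,206,357): 142+206 ≤ 357 → not valid
1 of the 8 triples forms a triangle.

1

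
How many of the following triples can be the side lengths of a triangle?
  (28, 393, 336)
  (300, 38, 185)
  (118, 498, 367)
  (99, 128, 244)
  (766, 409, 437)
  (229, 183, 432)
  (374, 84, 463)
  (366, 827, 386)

1

(28,336,393): 28+336 ≤ 393 → not valid
(38,185,300): 38+185 ≤ 300 → not valid
(118,367,498): 118+367 ≤ 498 → not valid
(99,128,244): 99+128 ≤ 244 → not valid
(409,437,766): 409+437 > 766 → valid
(183,229,432): 183+229 ≤ 432 → not valid
(84,374,463): 84+374 ≤ 463 → not valid
(366,386,827): 366+386 ≤ 827 → not valid
1 of the 8 triples forms a triangle.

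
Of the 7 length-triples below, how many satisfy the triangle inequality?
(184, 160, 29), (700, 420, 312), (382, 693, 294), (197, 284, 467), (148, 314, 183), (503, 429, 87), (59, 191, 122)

(29,160,184): 29+160 > 184 → valid
(312,420,700): 312+420 > 700 → valid
(294,382,693): 294+382 ≤ 693 → not valid
(197,284,467): 197+284 > 467 → valid
(148,183,314): 148+183 > 314 → valid
(87,429,503): 87+429 > 503 → valid
(59,122,191): 59+122 ≤ 191 → not valid
5 of the 7 triples form a triangle.

5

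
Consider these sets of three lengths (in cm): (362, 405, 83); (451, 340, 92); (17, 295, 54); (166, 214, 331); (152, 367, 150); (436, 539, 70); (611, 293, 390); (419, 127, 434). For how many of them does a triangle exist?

4

(83,362,405): 83+362 > 405 → valid
(92,340,451): 92+340 ≤ 451 → not valid
(17,54,295): 17+54 ≤ 295 → not valid
(166,214,331): 166+214 > 331 → valid
(150,152,367): 150+152 ≤ 367 → not valid
(70,436,539): 70+436 ≤ 539 → not valid
(293,390,611): 293+390 > 611 → valid
(127,419,434): 127+419 > 434 → valid
4 of the 8 triples form a triangle.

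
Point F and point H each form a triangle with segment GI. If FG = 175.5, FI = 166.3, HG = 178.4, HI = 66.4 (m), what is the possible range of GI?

112.0 < GI < 244.8

From triangle FGI: |175.5 − 166.3| < GI < 175.5 + 166.3, i.e. 9.2 < GI < 341.8.
From triangle HGI: 112.0 < GI < 244.8.
Both must hold, so GI lies in the intersection.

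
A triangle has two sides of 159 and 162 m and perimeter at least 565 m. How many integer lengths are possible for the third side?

Triangle inequality: 3 < x < 321. Perimeter ≥ 565 gives x ≥ 565 − 159 − 162 = 244.
So 244 ≤ x < 321; integers 244 through 320: 77 values.

77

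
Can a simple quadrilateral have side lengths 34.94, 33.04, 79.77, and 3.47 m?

For a quadrilateral, each side must be shorter than the sum of the others.
Here the longest side is 79.77, but the remaining 3 sides sum to only 71.45.

No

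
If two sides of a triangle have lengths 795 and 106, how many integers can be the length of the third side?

The third side lies in the open interval (689, 901).
Integers from 690 to 900 inclusive: 900 − 690 + 1 = 211.

211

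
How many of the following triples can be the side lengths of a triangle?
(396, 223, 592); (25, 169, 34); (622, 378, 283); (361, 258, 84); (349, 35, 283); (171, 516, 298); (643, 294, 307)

2

(223,396,592): 223+396 > 592 → valid
(25,34,169): 25+34 ≤ 169 → not valid
(283,378,622): 283+378 > 622 → valid
(84,258,361): 84+258 ≤ 361 → not valid
(35,283,349): 35+283 ≤ 349 → not valid
(171,298,516): 171+298 ≤ 516 → not valid
(294,307,643): 294+307 ≤ 643 → not valid
2 of the 7 triples form a triangle.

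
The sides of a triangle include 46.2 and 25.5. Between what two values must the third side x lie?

20.7 < x < 71.7

By the triangle inequality, x must be less than 46.2 + 25.5 = 71.7 and greater than |46.2 − 25.5| = 20.7.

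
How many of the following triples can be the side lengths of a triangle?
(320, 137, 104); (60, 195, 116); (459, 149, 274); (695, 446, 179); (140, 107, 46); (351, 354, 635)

2

(104,137,320): 104+137 ≤ 320 → not valid
(60,116,195): 60+116 ≤ 195 → not valid
(149,274,459): 149+274 ≤ 459 → not valid
(179,446,695): 179+446 ≤ 695 → not valid
(46,107,140): 46+107 > 140 → valid
(351,354,635): 351+354 > 635 → valid
2 of the 6 triples form a triangle.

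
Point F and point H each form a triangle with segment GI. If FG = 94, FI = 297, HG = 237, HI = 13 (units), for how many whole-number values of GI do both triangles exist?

From triangle FGI: 203 < GI < 391.
From triangle HGI: 224 < GI < 250.
Intersection: 224 < GI < 250, so integers 225 through 249: 25 values.

25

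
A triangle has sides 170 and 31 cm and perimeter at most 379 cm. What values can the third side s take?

Triangle inequality alone gives 139 < s < 201.
The perimeter condition gives s ≤ 379 − 170 − 31 = 178.
Intersecting the two: 139 < s ≤ 178.

139 < s ≤ 178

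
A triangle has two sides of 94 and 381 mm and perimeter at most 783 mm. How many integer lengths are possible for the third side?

Triangle inequality: 287 < x < 475. Perimeter ≤ 783 gives x ≤ 783 − 94 − 381 = 308.
So 287 < x ≤ 308; integers 288 through 308: 21 values.

21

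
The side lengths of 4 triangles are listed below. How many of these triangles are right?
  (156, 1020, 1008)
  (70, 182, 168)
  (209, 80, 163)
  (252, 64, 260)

(156,1020,1008): 156²+1008² = 1040400 = 1020² → right
(70,182,168): 70²+168² = 33124 = 182² → right
(209,80,163): 80²+163² = 32969 < 43681 = 209² → obtuse
(252,64,260): 64²+252² = 67600 = 260² → right
3 of the 4 are right.

3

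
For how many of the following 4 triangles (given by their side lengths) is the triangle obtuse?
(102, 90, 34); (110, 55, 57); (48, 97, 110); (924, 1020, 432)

3

(102,90,34): 34²+90² = 9256 < 10404 = 102² → obtuse
(110,55,57): 55²+57² = 6274 < 12100 = 110² → obtuse
(48,97,110): 48²+97² = 11713 < 12100 = 110² → obtuse
(924,1020,432): 432²+924² = 1040400 = 1020² → right
3 of the 4 are obtuse.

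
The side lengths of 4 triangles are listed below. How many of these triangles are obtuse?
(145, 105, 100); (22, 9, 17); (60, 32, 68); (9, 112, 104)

(145,105,100): 100²+105² = 21025 = 145² → right
(22,9,17): 9²+17² = 370 < 484 = 22² → obtuse
(60,32,68): 32²+60² = 4624 = 68² → right
(9,112,104): 9²+104² = 10897 < 12544 = 112² → obtuse
2 of the 4 are obtuse.

2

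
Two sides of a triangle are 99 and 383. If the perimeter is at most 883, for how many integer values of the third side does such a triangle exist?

117

Triangle inequality: 284 < x < 482. Perimeter ≤ 883 gives x ≤ 883 − 99 − 383 = 401.
So 284 < x ≤ 401; integers 285 through 401: 117 values.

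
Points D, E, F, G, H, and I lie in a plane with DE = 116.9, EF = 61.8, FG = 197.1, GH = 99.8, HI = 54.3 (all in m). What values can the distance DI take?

The maximum is all hops collinear in one direction: 116.9 + 61.8 + 197.1 + 99.8 + 54.3 = 529.9.
The longest hop is 197.1; the others sum to 332.8. Since 197.1 ≤ 332.8, the path can fold back on itself completely, so the minimum distance is 0.

0 ≤ DI ≤ 529.9 m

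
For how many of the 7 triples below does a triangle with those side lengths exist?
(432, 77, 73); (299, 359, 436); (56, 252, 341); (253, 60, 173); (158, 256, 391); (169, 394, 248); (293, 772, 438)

(73,77,432): 73+77 ≤ 432 → not valid
(299,359,436): 299+359 > 436 → valid
(56,252,341): 56+252 ≤ 341 → not valid
(60,173,253): 60+173 ≤ 253 → not valid
(158,256,391): 158+256 > 391 → valid
(169,248,394): 169+248 > 394 → valid
(293,438,772): 293+438 ≤ 772 → not valid
3 of the 7 triples form a triangle.

3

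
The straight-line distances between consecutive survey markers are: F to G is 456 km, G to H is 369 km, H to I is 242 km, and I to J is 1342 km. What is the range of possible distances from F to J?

The maximum is all hops collinear in one direction: 456 + 369 + 242 + 1342 = 2409.
The longest hop is 1342; the others sum to 1067. Folding the others back against it leaves at least 1342 − 1067 = 275.

275 ≤ FJ ≤ 2409 km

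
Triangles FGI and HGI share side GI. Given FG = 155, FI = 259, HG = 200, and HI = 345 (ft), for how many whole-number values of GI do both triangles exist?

From triangle FGI: 104 < GI < 414.
From triangle HGI: 145 < GI < 545.
Intersection: 145 < GI < 414, so integers 146 through 413: 268 values.

268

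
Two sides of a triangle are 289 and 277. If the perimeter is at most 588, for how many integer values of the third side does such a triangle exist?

Triangle inequality: 12 < x < 566. Perimeter ≤ 588 gives x ≤ 588 − 289 − 277 = 22.
So 12 < x ≤ 22; integers 13 through 22: 10 values.

10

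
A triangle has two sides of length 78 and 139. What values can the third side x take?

61 < x < 217

By the triangle inequality, x must be less than 78 + 139 = 217 and greater than |78 − 139| = 61.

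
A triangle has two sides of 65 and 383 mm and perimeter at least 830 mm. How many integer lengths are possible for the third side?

Triangle inequality: 318 < x < 448. Perimeter ≥ 830 gives x ≥ 830 − 65 − 383 = 382.
So 382 ≤ x < 448; integers 382 through 447: 66 values.

66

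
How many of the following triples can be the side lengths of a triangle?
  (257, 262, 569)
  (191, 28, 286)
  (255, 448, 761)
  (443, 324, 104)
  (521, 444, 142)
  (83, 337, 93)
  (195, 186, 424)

1

(257,262,569): 257+262 ≤ 569 → not valid
(28,191,286): 28+191 ≤ 286 → not valid
(255,448,761): 255+448 ≤ 761 → not valid
(104,324,443): 104+324 ≤ 443 → not valid
(142,444,521): 142+444 > 521 → valid
(83,93,337): 83+93 ≤ 337 → not valid
(186,195,424): 186+195 ≤ 424 → not valid
1 of the 7 triples forms a triangle.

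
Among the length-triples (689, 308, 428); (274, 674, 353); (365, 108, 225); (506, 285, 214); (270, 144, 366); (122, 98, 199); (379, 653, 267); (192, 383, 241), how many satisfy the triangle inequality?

4

(308,428,689): 308+428 > 689 → valid
(274,353,674): 274+353 ≤ 674 → not valid
(108,225,365): 108+225 ≤ 365 → not valid
(214,285,506): 214+285 ≤ 506 → not valid
(144,270,366): 144+270 > 366 → valid
(98,122,199): 98+122 > 199 → valid
(267,379,653): 267+379 ≤ 653 → not valid
(192,241,383): 192+241 > 383 → valid
4 of the 8 triples form a triangle.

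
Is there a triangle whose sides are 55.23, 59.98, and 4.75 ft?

The two shorter sides sum to 59.98, exactly equal to the longest side 59.98.
That gives only a degenerate (flat) triangle — the inequality must be strict.

No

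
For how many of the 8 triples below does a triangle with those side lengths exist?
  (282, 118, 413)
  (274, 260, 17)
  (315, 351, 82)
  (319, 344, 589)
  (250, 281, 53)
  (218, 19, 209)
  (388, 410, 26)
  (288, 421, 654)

(118,282,413): 118+282 ≤ 413 → not valid
(17,260,274): 17+260 > 274 → valid
(82,315,351): 82+315 > 351 → valid
(319,344,589): 319+344 > 589 → valid
(53,250,281): 53+250 > 281 → valid
(19,209,218): 19+209 > 218 → valid
(26,388,410): 26+388 > 410 → valid
(288,421,654): 288+421 > 654 → valid
7 of the 8 triples form a triangle.

7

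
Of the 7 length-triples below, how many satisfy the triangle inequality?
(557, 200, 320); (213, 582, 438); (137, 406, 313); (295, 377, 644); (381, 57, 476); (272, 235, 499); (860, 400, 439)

4

(200,320,557): 200+320 ≤ 557 → not valid
(213,438,582): 213+438 > 582 → valid
(137,313,406): 137+313 > 406 → valid
(295,377,644): 295+377 > 644 → valid
(57,381,476): 57+381 ≤ 476 → not valid
(235,272,499): 235+272 > 499 → valid
(400,439,860): 400+439 ≤ 860 → not valid
4 of the 7 triples form a triangle.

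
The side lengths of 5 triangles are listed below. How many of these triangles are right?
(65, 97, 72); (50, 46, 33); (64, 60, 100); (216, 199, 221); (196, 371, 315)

2

(65,97,72): 65²+72² = 9409 = 97² → right
(50,46,33): 33²+46² = 3205 > 2500 = 50² → acute
(64,60,100): 60²+64² = 7696 < 10000 = 100² → obtuse
(216,199,221): 199²+216² = 86257 > 48841 = 221² → acute
(196,371,315): 196²+315² = 137641 = 371² → right
2 of the 5 are right.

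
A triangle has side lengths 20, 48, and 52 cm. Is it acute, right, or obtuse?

Compare the square of the longest side to the sum of squares of the other two: 20² + 48² = 2704 = 52².

right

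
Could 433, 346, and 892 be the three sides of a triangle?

The longest side is 892, but the other two sum to only 779.
779 < 892, so the triangle inequality fails.

No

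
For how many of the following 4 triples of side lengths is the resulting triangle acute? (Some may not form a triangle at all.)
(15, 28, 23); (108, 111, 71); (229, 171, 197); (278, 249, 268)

3

(15,28,23): 15²+23² = 754 < 784 = 28² → obtuse
(108,111,71): 71²+108² = 16705 > 12321 = 111² → acute
(229,171,197): 171²+197² = 68050 > 52441 = 229² → acute
(278,249,268): 249²+268² = 133825 > 77284 = 278² → acute
3 of the 4 are acute.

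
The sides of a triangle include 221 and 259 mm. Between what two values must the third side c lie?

By the triangle inequality, c must be less than 221 + 259 = 480 and greater than |221 − 259| = 38.

38 < c < 480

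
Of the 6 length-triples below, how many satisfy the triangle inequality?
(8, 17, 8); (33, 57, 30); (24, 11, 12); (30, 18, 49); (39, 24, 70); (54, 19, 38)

2

(8,8,17): 8+8 ≤ 17 → not valid
(30,33,57): 30+33 > 57 → valid
(11,12,24): 11+12 ≤ 24 → not valid
(18,30,49): 18+30 ≤ 49 → not valid
(24,39,70): 24+39 ≤ 70 → not valid
(19,38,54): 19+38 > 54 → valid
2 of the 6 triples form a triangle.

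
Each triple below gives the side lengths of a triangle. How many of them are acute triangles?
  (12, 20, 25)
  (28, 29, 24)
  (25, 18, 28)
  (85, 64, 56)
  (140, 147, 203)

(12,20,25): 12²+20² = 544 < 625 = 25² → obtuse
(28,29,24): 24²+28² = 1360 > 841 = 29² → acute
(25,18,28): 18²+25² = 949 > 784 = 28² → acute
(85,64,56): 56²+64² = 7232 > 7225 = 85² → acute
(140,147,203): 140²+147² = 41209 = 203² → right
3 of the 5 are acute.

3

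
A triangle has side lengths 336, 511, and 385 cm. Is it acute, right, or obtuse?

right

Compare the square of the longest side to the sum of squares of the other two: 336² + 385² = 261121 = 511².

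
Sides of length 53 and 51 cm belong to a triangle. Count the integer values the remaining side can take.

The third side lies in the open interval (2, 104).
Integers from 3 to 103 inclusive: 103 − 3 + 1 = 101.

101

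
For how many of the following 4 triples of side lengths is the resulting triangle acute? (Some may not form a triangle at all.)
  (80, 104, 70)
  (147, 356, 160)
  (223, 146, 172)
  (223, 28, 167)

(80,104,70): 70²+80² = 11300 > 10816 = 104² → acute
(147,356,160): 147+160 ≤ 356, not a triangle
(223,146,172): 146²+172² = 50900 > 49729 = 223² → acute
(223,28,167): 28+167 ≤ 223, not a triangle
2 of the 4 are acute.

2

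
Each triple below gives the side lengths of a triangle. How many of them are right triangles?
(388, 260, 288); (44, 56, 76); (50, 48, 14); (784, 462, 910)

(388,260,288): 260²+288² = 150544 = 388² → right
(44,56,76): 44²+56² = 5072 < 5776 = 76² → obtuse
(50,48,14): 14²+48² = 2500 = 50² → right
(784,462,910): 462²+784² = 828100 = 910² → right
3 of the 4 are right.

3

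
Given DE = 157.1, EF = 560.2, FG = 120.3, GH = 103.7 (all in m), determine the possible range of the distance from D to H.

The maximum is all hops collinear in one direction: 157.1 + 560.2 + 120.3 + 103.7 = 941.3.
The longest hop is 560.2; the others sum to 381.1. Folding the others back against it leaves at least 560.2 − 381.1 = 179.1.

179.1 ≤ DH ≤ 941.3 m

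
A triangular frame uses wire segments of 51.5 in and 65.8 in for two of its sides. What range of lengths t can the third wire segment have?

By the triangle inequality, t must be less than 51.5 + 65.8 = 117.3 and greater than |51.5 − 65.8| = 14.3.

14.3 < t < 117.3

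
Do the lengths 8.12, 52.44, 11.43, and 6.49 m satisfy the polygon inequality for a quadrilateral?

No

For a quadrilateral, each side must be shorter than the sum of the others.
Here the longest side is 52.44, but the remaining 3 sides sum to only 26.04.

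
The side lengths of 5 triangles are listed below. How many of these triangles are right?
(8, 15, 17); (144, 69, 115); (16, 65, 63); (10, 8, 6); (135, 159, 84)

(8,15,17): 8²+15² = 289 = 17² → right
(144,69,115): 69²+115² = 17986 < 20736 = 144² → obtuse
(16,65,63): 16²+63² = 4225 = 65² → right
(10,8,6): 6²+8² = 100 = 10² → right
(135,159,84): 84²+135² = 25281 = 159² → right
4 of the 5 are right.

4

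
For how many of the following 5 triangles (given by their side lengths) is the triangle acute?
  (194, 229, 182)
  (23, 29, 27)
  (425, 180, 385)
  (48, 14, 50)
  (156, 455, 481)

2

(194,229,182): 182²+194² = 70760 > 52441 = 229² → acute
(23,29,27): 23²+27² = 1258 > 841 = 29² → acute
(425,180,385): 180²+385² = 180625 = 425² → right
(48,14,50): 14²+48² = 2500 = 50² → right
(156,455,481): 156²+455² = 231361 = 481² → right
2 of the 5 are acute.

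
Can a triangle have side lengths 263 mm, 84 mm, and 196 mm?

The longest side is 263, and the other two sum to 280.
Since 280 > 263, the triangle inequality holds.

Yes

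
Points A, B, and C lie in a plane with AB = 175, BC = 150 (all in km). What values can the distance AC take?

25 ≤ AC ≤ 325 km

By the triangle inequality, |175 − 150| ≤ AC ≤ 175 + 150.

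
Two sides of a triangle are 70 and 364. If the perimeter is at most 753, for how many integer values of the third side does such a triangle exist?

25

Triangle inequality: 294 < x < 434. Perimeter ≤ 753 gives x ≤ 753 − 70 − 364 = 319.
So 294 < x ≤ 319; integers 295 through 319: 25 values.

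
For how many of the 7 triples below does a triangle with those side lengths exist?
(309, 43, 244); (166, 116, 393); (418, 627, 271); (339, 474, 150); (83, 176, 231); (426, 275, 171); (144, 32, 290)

(43,244,309): 43+244 ≤ 309 → not valid
(116,166,393): 116+166 ≤ 393 → not valid
(271,418,627): 271+418 > 627 → valid
(150,339,474): 150+339 > 474 → valid
(83,176,231): 83+176 > 231 → valid
(171,275,426): 171+275 > 426 → valid
(32,144,290): 32+144 ≤ 290 → not valid
4 of the 7 triples form a triangle.

4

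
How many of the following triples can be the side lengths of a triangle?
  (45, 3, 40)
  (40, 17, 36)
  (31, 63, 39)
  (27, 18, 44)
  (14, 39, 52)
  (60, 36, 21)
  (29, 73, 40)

(3,40,45): 3+40 ≤ 45 → not valid
(17,36,40): 17+36 > 40 → valid
(31,39,63): 31+39 > 63 → valid
(18,27,44): 18+27 > 44 → valid
(14,39,52): 14+39 > 52 → valid
(21,36,60): 21+36 ≤ 60 → not valid
(29,40,73): 29+40 ≤ 73 → not valid
4 of the 7 triples form a triangle.

4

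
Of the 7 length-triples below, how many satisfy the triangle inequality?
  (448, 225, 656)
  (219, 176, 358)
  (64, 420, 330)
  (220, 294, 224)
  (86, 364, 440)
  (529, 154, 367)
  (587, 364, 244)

(225,448,656): 225+448 > 656 → valid
(176,219,358): 176+219 > 358 → valid
(64,330,420): 64+330 ≤ 420 → not valid
(220,224,294): 220+224 > 294 → valid
(86,364,440): 86+364 > 440 → valid
(154,367,529): 154+367 ≤ 529 → not valid
(244,364,587): 244+364 > 587 → valid
5 of the 7 triples form a triangle.

5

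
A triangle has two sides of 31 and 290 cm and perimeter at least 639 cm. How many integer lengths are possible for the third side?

3

Triangle inequality: 259 < x < 321. Perimeter ≥ 639 gives x ≥ 639 − 31 − 290 = 318.
So 318 ≤ x < 321; integers 318 through 320: 3 values.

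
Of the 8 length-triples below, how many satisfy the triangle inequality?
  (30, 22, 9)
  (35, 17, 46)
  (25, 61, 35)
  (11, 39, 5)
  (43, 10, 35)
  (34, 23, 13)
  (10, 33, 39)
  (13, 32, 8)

(9,22,30): 9+22 > 30 → valid
(17,35,46): 17+35 > 46 → valid
(25,35,61): 25+35 ≤ 61 → not valid
(5,11,39): 5+11 ≤ 39 → not valid
(10,35,43): 10+35 > 43 → valid
(13,23,34): 13+23 > 34 → valid
(10,33,39): 10+33 > 39 → valid
(8,13,32): 8+13 ≤ 32 → not valid
5 of the 8 triples form a triangle.

5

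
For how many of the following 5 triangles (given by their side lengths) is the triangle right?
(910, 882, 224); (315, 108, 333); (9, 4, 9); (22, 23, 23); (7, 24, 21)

2

(910,882,224): 224²+882² = 828100 = 910² → right
(315,108,333): 108²+315² = 110889 = 333² → right
(9,4,9): 4²+9² = 97 > 81 = 9² → acute
(22,23,23): 22²+23² = 1013 > 529 = 23² → acute
(7,24,21): 7²+21² = 490 < 576 = 24² → obtuse
2 of the 5 are right.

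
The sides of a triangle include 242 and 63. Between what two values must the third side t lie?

By the triangle inequality, t must be less than 242 + 63 = 305 and greater than |242 − 63| = 179.

179 < t < 305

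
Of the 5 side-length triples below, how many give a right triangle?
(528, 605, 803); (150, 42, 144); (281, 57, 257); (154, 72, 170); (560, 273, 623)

4

(528,605,803): 528²+605² = 644809 = 803² → right
(150,42,144): 42²+144² = 22500 = 150² → right
(281,57,257): 57²+257² = 69298 < 78961 = 281² → obtuse
(154,72,170): 72²+154² = 28900 = 170² → right
(560,273,623): 273²+560² = 388129 = 623² → right
4 of the 5 are right.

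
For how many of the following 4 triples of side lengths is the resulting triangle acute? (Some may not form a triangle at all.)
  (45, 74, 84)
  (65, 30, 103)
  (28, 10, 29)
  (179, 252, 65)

2

(45,74,84): 45²+74² = 7501 > 7056 = 84² → acute
(65,30,103): 30+65 ≤ 103, not a triangle
(28,10,29): 10²+28² = 884 > 841 = 29² → acute
(179,252,65): 65+179 ≤ 252, not a triangle
2 of the 4 are acute.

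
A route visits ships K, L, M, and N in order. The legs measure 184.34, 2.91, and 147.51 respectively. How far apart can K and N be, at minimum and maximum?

The maximum is all hops collinear in one direction: 184.34 + 2.91 + 147.51 = 334.76.
The longest hop is 184.34; the others sum to 150.42. Folding the others back against it leaves at least 184.34 − 150.42 = 33.92.

33.92 ≤ KN ≤ 334.76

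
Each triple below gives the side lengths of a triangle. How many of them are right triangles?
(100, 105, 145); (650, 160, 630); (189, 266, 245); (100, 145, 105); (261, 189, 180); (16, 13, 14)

(100,105,145): 100²+105² = 21025 = 145² → right
(650,160,630): 160²+630² = 422500 = 650² → right
(189,266,245): 189²+245² = 95746 > 70756 = 266² → acute
(100,145,105): 100²+105² = 21025 = 145² → right
(261,189,180): 180²+189² = 68121 = 261² → right
(16,13,14): 13²+14² = 365 > 256 = 16² → acute
4 of the 6 are right.

4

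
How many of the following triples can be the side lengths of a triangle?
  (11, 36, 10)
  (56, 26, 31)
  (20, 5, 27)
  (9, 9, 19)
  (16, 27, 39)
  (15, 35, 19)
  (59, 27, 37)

(10,11,36): 10+11 ≤ 36 → not valid
(26,31,56): 26+31 > 56 → valid
(5,20,27): 5+20 ≤ 27 → not valid
(9,9,19): 9+9 ≤ 19 → not valid
(16,27,39): 16+27 > 39 → valid
(15,19,35): 15+19 ≤ 35 → not valid
(27,37,59): 27+37 > 59 → valid
3 of the 7 triples form a triangle.

3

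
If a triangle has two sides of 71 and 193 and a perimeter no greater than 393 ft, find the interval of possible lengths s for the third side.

122 < s ≤ 129 ft

Triangle inequality alone gives 122 < s < 264.
The perimeter condition gives s ≤ 393 − 71 − 193 = 129.
Intersecting the two: 122 < s ≤ 129.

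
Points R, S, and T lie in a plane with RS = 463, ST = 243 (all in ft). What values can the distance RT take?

220 ≤ RT ≤ 706 ft

By the triangle inequality, |463 − 243| ≤ RT ≤ 463 + 243.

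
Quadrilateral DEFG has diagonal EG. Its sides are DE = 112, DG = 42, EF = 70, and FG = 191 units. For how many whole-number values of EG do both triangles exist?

From triangle DEG: 70 < EG < 154.
From triangle FEG: 121 < EG < 261.
Intersection: 121 < EG < 154, so integers 122 through 153: 32 values.

32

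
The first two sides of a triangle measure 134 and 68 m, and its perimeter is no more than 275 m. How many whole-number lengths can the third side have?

7

Triangle inequality: 66 < x < 202. Perimeter ≤ 275 gives x ≤ 275 − 134 − 68 = 73.
So 66 < x ≤ 73; integers 67 through 73: 7 values.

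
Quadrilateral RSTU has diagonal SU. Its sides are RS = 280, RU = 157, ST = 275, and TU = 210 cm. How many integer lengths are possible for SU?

313

From triangle RSU: 123 < SU < 437.
From triangle TSU: 65 < SU < 485.
Intersection: 123 < SU < 437, so integers 124 through 436: 313 values.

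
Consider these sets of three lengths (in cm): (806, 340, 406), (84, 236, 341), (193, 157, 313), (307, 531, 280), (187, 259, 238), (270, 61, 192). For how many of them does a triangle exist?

(340,406,806): 340+406 ≤ 806 → not valid
(84,236,341): 84+236 ≤ 341 → not valid
(157,193,313): 157+193 > 313 → valid
(280,307,531): 280+307 > 531 → valid
(187,238,259): 187+238 > 259 → valid
(61,192,270): 61+192 ≤ 270 → not valid
3 of the 6 triples form a triangle.

3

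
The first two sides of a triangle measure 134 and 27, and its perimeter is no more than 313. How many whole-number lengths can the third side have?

45

Triangle inequality: 107 < x < 161. Perimeter ≤ 313 gives x ≤ 313 − 134 − 27 = 152.
So 107 < x ≤ 152; integers 108 through 152: 45 values.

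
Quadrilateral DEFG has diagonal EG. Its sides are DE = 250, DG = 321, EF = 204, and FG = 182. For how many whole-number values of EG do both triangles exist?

314

From triangle DEG: 71 < EG < 571.
From triangle FEG: 22 < EG < 386.
Intersection: 71 < EG < 386, so integers 72 through 385: 314 values.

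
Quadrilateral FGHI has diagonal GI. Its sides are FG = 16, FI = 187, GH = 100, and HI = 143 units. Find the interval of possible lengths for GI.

171 < GI < 203

From triangle FGI: |16 − 187| < GI < 16 + 187, i.e. 171 < GI < 203.
From triangle HGI: 43 < GI < 243.
Both must hold, so GI lies in the intersection.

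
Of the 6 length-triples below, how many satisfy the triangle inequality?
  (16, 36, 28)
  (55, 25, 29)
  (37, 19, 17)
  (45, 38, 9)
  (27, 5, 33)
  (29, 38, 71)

2

(16,28,36): 16+28 > 36 → valid
(25,29,55): 25+29 ≤ 55 → not valid
(17,19,37): 17+19 ≤ 37 → not valid
(9,38,45): 9+38 > 45 → valid
(5,27,33): 5+27 ≤ 33 → not valid
(29,38,71): 29+38 ≤ 71 → not valid
2 of the 6 triples form a triangle.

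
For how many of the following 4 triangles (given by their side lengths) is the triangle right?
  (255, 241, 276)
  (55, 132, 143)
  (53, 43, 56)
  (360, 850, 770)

2

(255,241,276): 241²+255² = 123106 > 76176 = 276² → acute
(55,132,143): 55²+132² = 20449 = 143² → right
(53,43,56): 43²+53² = 4658 > 3136 = 56² → acute
(360,850,770): 360²+770² = 722500 = 850² → right
2 of the 4 are right.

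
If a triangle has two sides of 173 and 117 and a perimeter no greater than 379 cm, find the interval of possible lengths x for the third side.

Triangle inequality alone gives 56 < x < 290.
The perimeter condition gives x ≤ 379 − 173 − 117 = 89.
Intersecting the two: 56 < x ≤ 89.

56 < x ≤ 89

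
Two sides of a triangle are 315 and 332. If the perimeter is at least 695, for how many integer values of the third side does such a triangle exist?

Triangle inequality: 17 < x < 647. Perimeter ≥ 695 gives x ≥ 695 − 315 − 332 = 48.
So 48 ≤ x < 647; integers 48 through 646: 599 values.

599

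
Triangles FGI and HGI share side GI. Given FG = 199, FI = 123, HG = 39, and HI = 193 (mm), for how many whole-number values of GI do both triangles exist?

From triangle FGI: 76 < GI < 322.
From triangle HGI: 154 < GI < 232.
Intersection: 154 < GI < 232, so integers 155 through 231: 77 values.

77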